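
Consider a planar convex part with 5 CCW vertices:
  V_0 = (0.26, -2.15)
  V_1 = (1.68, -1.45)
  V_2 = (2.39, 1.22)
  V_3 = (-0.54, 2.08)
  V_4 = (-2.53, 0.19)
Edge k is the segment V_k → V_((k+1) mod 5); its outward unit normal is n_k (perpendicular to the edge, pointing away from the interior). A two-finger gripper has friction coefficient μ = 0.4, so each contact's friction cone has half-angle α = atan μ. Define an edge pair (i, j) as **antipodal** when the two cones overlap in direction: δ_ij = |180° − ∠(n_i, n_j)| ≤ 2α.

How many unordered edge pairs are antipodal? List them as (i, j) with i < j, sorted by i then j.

count = 4; pairs: (0,2), (0,3), (1,3), (2,4)

α = atan 0.4 = 21.80°;  2α = 43.60°
n_0 = (+0.4422, -0.8969)
n_1 = (+0.9664, -0.2570)
n_2 = (+0.2816, +0.9595)
n_3 = (-0.6887, +0.7251)
n_4 = (-0.6426, -0.7662)
  (0,1): δ = 131.13°  ·
  (0,2): δ = 42.60°  ✓
  (0,3): δ = 17.28°  ✓
  (0,4): δ = 113.77°  ·
  (1,2): δ = 91.47°  ·
  (1,3): δ = 31.59°  ✓
  (1,4): δ = 64.90°  ·
  (2,3): δ = 120.12°  ·
  (2,4): δ = 23.63°  ✓
  (3,4): δ = 83.51°  ·
antipodal pairs: 4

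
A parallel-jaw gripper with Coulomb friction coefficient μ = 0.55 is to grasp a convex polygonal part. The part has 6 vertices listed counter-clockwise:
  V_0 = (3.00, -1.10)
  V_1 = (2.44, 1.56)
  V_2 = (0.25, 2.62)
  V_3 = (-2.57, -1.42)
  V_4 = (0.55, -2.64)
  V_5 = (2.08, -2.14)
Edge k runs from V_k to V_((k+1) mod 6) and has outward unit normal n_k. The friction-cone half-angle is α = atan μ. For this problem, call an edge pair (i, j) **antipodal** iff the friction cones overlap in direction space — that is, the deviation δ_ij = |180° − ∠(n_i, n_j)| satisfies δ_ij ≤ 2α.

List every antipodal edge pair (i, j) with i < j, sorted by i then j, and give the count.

α = atan 0.55 = 28.81°;  2α = 57.62°
n_0 = (+0.9785, +0.2060)
n_1 = (+0.4357, +0.9001)
n_2 = (-0.8200, +0.5724)
n_3 = (-0.3642, -0.9313)
n_4 = (+0.3106, -0.9505)
n_5 = (+0.7490, -0.6626)
  (0,1): δ = 127.72°  ·
  (0,2): δ = 46.80°  ✓
  (0,3): δ = 56.75°  ✓
  (0,4): δ = 96.21°  ·
  (0,5): δ = 126.61°  ·
  (1,2): δ = 99.09°  ·
  (1,3): δ = 4.47°  ✓
  (1,4): δ = 43.93°  ✓
  (1,5): δ = 74.33°  ·
  (2,3): δ = 76.44°  ·
  (2,4): δ = 36.99°  ✓
  (2,5): δ = 6.58°  ✓
  (3,4): δ = 140.55°  ·
  (3,5): δ = 110.14°  ·
  (4,5): δ = 149.59°  ·
antipodal pairs: 6

count = 6; pairs: (0,2), (0,3), (1,3), (1,4), (2,4), (2,5)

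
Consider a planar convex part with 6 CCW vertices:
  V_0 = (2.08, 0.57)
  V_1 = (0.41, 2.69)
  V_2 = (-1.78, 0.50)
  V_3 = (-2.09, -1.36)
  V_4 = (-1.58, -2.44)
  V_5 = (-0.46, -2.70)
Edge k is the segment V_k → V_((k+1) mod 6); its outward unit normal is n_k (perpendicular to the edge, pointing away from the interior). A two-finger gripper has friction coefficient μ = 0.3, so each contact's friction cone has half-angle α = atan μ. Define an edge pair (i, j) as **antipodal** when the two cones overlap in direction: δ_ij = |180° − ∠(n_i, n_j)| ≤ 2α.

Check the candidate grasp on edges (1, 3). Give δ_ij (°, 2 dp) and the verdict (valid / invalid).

α = atan 0.3 = 16.70°;  2α = 33.40°
edge 1: e_1 = (-2.19, -2.19);  n_1 = (-0.7071, +0.7071)
edge 3: e_3 = (+0.51, -1.08);  n_3 = (-0.9042, -0.4270)
∠(n_1, n_3) = 70.28°
δ = |180° − 70.28°| = 109.72°
109.72° > 2α = 33.40°  →  invalid

δ = 109.72°, invalid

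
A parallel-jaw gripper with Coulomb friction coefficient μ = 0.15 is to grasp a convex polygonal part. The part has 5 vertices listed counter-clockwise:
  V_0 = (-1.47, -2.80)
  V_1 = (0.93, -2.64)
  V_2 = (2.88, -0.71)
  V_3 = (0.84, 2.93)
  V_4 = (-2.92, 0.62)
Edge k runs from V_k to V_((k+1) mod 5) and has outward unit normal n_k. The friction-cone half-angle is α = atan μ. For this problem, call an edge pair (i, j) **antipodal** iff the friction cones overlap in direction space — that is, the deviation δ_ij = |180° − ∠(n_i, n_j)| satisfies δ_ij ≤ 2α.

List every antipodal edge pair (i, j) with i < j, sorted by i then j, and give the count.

count = 2; pairs: (1,3), (2,4)

α = atan 0.15 = 8.53°;  2α = 17.06°
n_0 = (+0.0665, -0.9978)
n_1 = (+0.7035, -0.7107)
n_2 = (+0.8723, +0.4889)
n_3 = (-0.5235, +0.8520)
n_4 = (-0.9207, -0.3903)
  (0,1): δ = 139.11°  ·
  (0,2): δ = 64.55°  ·
  (0,3): δ = 27.75°  ·
  (0,4): δ = 109.16°  ·
  (1,2): δ = 105.44°  ·
  (1,3): δ = 13.14°  ✓
  (1,4): δ = 68.27°  ·
  (2,3): δ = 87.70°  ·
  (2,4): δ = 6.29°  ✓
  (3,4): δ = 98.59°  ·
antipodal pairs: 2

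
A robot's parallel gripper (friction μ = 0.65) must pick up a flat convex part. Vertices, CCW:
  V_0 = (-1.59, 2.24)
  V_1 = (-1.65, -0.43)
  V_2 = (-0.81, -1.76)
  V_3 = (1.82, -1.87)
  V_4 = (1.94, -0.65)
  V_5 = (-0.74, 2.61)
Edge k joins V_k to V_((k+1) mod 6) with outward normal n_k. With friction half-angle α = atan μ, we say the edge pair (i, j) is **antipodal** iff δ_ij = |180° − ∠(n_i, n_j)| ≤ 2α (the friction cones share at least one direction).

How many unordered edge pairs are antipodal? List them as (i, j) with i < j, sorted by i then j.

count = 7; pairs: (0,3), (0,4), (1,3), (1,4), (2,4), (2,5), (3,5)

α = atan 0.65 = 33.02°;  2α = 66.05°
n_0 = (-0.9997, +0.0225)
n_1 = (-0.8455, -0.5340)
n_2 = (-0.0418, -0.9991)
n_3 = (+0.9952, -0.0979)
n_4 = (+0.7725, +0.6350)
n_5 = (-0.3991, +0.9169)
  (0,1): δ = 146.44°  ·
  (0,2): δ = 91.11°  ·
  (0,3): δ = 4.33°  ✓
  (0,4): δ = 40.71°  ✓
  (0,5): δ = 114.81°  ·
  (1,2): δ = 124.67°  ·
  (1,3): δ = 37.89°  ✓
  (1,4): δ = 7.15°  ✓
  (1,5): δ = 81.25°  ·
  (2,3): δ = 93.22°  ·
  (2,4): δ = 48.18°  ✓
  (2,5): δ = 25.92°  ✓
  (3,4): δ = 134.96°  ·
  (3,5): δ = 60.86°  ✓
  (4,5): δ = 105.90°  ·
antipodal pairs: 7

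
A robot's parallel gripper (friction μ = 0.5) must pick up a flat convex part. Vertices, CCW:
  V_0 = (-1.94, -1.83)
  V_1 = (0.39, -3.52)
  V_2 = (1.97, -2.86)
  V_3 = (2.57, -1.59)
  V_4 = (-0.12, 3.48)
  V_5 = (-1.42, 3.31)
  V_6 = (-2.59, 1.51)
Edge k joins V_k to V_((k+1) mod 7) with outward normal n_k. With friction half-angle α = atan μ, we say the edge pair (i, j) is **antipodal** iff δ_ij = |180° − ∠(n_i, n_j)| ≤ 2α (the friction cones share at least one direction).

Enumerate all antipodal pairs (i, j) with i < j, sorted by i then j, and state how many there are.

α = atan 0.5 = 26.57°;  2α = 53.13°
n_0 = (-0.5871, -0.8095)
n_1 = (+0.3854, -0.9227)
n_2 = (+0.9042, -0.4272)
n_3 = (+0.8834, +0.4687)
n_4 = (-0.1297, +0.9916)
n_5 = (-0.8384, +0.5450)
n_6 = (-0.9816, -0.1910)
  (0,1): δ = 121.37°  ·
  (0,2): δ = 79.33°  ·
  (0,3): δ = 26.10°  ✓
  (0,4): δ = 43.40°  ✓
  (0,5): δ = 92.93°  ·
  (0,6): δ = 136.97°  ·
  (1,2): δ = 137.96°  ·
  (1,3): δ = 84.72°  ·
  (1,4): δ = 15.22°  ✓
  (1,5): δ = 34.30°  ✓
  (1,6): δ = 78.34°  ·
  (2,3): δ = 126.76°  ·
  (2,4): δ = 57.26°  ·
  (2,5): δ = 7.74°  ✓
  (2,6): δ = 36.30°  ✓
  (3,4): δ = 110.50°  ·
  (3,5): δ = 60.97°  ·
  (3,6): δ = 16.94°  ✓
  (4,5): δ = 130.47°  ·
  (4,6): δ = 86.44°  ·
  (5,6): δ = 135.96°  ·
antipodal pairs: 7

count = 7; pairs: (0,3), (0,4), (1,4), (1,5), (2,5), (2,6), (3,6)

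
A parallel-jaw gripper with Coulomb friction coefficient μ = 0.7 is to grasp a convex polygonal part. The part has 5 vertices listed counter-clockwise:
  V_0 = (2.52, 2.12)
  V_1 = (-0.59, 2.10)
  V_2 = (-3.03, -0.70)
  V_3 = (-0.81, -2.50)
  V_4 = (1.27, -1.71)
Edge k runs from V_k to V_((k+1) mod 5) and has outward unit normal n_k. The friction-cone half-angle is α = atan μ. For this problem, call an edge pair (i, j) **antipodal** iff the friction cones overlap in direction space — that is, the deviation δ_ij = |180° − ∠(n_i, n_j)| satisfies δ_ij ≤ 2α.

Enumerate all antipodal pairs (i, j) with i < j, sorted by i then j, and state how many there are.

count = 5; pairs: (0,2), (0,3), (1,3), (1,4), (2,4)

α = atan 0.7 = 34.99°;  2α = 69.98°
n_0 = (-0.0064, +1.0000)
n_1 = (-0.7539, +0.6570)
n_2 = (-0.6298, -0.7768)
n_3 = (+0.3551, -0.9348)
n_4 = (+0.9507, -0.3103)
  (0,1): δ = 131.44°  ·
  (0,2): δ = 39.40°  ✓
  (0,3): δ = 20.43°  ✓
  (0,4): δ = 71.56°  ·
  (1,2): δ = 87.97°  ·
  (1,3): δ = 28.13°  ✓
  (1,4): δ = 22.99°  ✓
  (2,3): δ = 120.17°  ·
  (2,4): δ = 69.04°  ✓
  (3,4): δ = 128.87°  ·
antipodal pairs: 5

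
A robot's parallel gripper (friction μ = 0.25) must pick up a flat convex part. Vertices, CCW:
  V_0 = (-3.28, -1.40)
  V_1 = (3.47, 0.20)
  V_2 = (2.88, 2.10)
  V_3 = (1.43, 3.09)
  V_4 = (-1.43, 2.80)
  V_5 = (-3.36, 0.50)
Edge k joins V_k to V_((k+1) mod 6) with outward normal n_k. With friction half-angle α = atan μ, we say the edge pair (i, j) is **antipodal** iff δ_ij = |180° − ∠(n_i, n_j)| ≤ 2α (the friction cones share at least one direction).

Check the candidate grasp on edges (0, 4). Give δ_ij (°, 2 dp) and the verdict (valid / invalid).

α = atan 0.25 = 14.04°;  2α = 28.07°
edge 0: e_0 = (+6.75, +1.60);  n_0 = (+0.2306, -0.9730)
edge 4: e_4 = (-1.93, -2.30);  n_4 = (-0.7660, +0.6428)
∠(n_0, n_4) = 143.34°
δ = |180° − 143.34°| = 36.66°
36.66° > 2α = 28.07°  →  invalid

δ = 36.66°, invalid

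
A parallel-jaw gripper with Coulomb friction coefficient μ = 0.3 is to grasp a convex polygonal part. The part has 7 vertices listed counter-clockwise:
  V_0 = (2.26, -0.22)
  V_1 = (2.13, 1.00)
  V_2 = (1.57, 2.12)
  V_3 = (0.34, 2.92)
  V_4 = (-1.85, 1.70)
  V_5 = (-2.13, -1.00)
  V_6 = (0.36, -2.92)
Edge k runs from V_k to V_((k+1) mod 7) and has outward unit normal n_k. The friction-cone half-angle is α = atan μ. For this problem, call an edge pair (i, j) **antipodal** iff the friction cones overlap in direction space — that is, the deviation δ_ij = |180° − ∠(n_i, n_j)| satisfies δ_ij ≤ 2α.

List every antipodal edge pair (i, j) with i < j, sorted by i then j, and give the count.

α = atan 0.3 = 16.70°;  2α = 33.40°
n_0 = (+0.9944, +0.1060)
n_1 = (+0.8944, +0.4472)
n_2 = (+0.5452, +0.8383)
n_3 = (-0.4867, +0.8736)
n_4 = (-0.9947, +0.1032)
n_5 = (-0.6106, -0.7919)
n_6 = (+0.8178, -0.5755)
  (0,1): δ = 159.52°  ·
  (0,2): δ = 129.12°  ·
  (0,3): δ = 66.96°  ·
  (0,4): δ = 12.00°  ✓
  (0,5): δ = 46.28°  ·
  (0,6): δ = 138.78°  ·
  (1,2): δ = 149.61°  ·
  (1,3): δ = 87.44°  ·
  (1,4): δ = 32.49°  ✓
  (1,5): δ = 25.80°  ✓
  (1,6): δ = 118.30°  ·
  (2,3): δ = 117.84°  ·
  (2,4): δ = 62.88°  ·
  (2,5): δ = 4.60°  ✓
  (2,6): δ = 87.91°  ·
  (3,4): δ = 125.04°  ·
  (3,5): δ = 66.76°  ·
  (3,6): δ = 25.74°  ✓
  (4,5): δ = 121.71°  ·
  (4,6): δ = 29.21°  ✓
  (5,6): δ = 87.50°  ·
antipodal pairs: 6

count = 6; pairs: (0,4), (1,4), (1,5), (2,5), (3,6), (4,6)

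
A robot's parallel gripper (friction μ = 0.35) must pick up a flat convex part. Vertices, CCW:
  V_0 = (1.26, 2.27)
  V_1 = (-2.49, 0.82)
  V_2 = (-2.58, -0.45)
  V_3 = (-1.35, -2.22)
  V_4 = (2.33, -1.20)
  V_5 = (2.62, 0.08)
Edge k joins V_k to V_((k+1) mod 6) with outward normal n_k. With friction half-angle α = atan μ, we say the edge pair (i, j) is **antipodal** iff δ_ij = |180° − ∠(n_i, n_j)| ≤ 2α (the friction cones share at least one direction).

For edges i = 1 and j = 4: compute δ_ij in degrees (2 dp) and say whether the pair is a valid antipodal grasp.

δ = 8.71°, valid

α = atan 0.35 = 19.29°;  2α = 38.58°
edge 1: e_1 = (-0.09, -1.27);  n_1 = (-0.9975, +0.0707)
edge 4: e_4 = (+0.29, +1.28);  n_4 = (+0.9753, -0.2210)
∠(n_1, n_4) = 171.29°
δ = |180° − 171.29°| = 8.71°
8.71° ≤ 2α = 38.58°  →  valid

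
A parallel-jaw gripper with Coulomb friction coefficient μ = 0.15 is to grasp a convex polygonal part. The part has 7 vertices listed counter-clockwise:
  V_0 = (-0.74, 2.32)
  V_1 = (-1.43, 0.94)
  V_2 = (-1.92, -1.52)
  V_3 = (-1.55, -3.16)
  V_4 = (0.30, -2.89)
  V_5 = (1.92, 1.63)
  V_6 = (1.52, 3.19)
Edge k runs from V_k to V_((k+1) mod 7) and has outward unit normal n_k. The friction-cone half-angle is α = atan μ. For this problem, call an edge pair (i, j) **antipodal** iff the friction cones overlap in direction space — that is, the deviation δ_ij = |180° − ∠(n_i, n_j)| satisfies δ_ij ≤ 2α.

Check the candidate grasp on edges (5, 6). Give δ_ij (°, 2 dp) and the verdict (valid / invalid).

α = atan 0.15 = 8.53°;  2α = 17.06°
edge 5: e_5 = (-0.40, +1.56);  n_5 = (+0.9687, +0.2484)
edge 6: e_6 = (-2.26, -0.87);  n_6 = (-0.3593, +0.9332)
∠(n_5, n_6) = 96.67°
δ = |180° − 96.67°| = 83.33°
83.33° > 2α = 17.06°  →  invalid

δ = 83.33°, invalid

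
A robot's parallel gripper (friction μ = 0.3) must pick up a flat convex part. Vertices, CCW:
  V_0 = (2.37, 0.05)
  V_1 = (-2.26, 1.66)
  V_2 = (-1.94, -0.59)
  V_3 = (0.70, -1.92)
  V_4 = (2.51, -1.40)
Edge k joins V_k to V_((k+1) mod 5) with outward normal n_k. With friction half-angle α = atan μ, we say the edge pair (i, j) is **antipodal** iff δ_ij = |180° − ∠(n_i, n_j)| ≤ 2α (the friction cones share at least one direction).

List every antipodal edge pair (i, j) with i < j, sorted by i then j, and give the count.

count = 2; pairs: (0,2), (1,4)

α = atan 0.3 = 16.70°;  2α = 33.40°
n_0 = (+0.3284, +0.9445)
n_1 = (-0.9900, -0.1408)
n_2 = (-0.4499, -0.8931)
n_3 = (+0.2761, -0.9611)
n_4 = (+0.9954, +0.0961)
  (0,1): δ = 62.73°  ·
  (0,2): δ = 7.56°  ✓
  (0,3): δ = 35.20°  ·
  (0,4): δ = 114.69°  ·
  (1,2): δ = 124.83°  ·
  (1,3): δ = 82.07°  ·
  (1,4): δ = 2.58°  ✓
  (2,3): δ = 137.23°  ·
  (2,4): δ = 57.75°  ·
  (3,4): δ = 100.51°  ·
antipodal pairs: 2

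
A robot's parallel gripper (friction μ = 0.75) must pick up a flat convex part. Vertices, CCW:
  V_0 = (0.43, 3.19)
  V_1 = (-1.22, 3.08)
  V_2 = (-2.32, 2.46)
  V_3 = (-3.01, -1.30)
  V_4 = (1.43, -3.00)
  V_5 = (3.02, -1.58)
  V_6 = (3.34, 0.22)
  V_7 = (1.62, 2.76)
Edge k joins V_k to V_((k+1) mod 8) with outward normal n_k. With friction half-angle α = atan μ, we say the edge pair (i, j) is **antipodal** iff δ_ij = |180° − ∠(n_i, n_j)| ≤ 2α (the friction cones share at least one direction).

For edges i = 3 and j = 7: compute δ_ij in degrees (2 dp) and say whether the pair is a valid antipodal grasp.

δ = 1.08°, valid

α = atan 0.75 = 36.87°;  2α = 73.74°
edge 3: e_3 = (+4.44, -1.70);  n_3 = (-0.3576, -0.9339)
edge 7: e_7 = (-1.19, +0.43);  n_7 = (+0.3398, +0.9405)
∠(n_3, n_7) = 178.92°
δ = |180° − 178.92°| = 1.08°
1.08° ≤ 2α = 73.74°  →  valid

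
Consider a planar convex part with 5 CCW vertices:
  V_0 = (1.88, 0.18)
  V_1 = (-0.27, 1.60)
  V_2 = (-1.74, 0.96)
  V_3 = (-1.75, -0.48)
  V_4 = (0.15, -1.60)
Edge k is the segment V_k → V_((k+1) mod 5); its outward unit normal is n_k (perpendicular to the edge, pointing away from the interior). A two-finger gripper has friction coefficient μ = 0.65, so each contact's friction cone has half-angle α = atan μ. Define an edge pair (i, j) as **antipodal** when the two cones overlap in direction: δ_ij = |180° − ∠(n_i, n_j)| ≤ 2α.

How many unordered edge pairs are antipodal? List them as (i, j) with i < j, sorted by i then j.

α = atan 0.65 = 33.02°;  2α = 66.05°
n_0 = (+0.5511, +0.8344)
n_1 = (-0.3992, +0.9169)
n_2 = (-1.0000, +0.0069)
n_3 = (-0.5078, -0.8615)
n_4 = (+0.7171, -0.6970)
  (0,1): δ = 123.03°  ·
  (0,2): δ = 56.95°  ✓
  (0,3): δ = 2.93°  ✓
  (0,4): δ = 79.26°  ·
  (1,2): δ = 113.92°  ·
  (1,3): δ = 54.05°  ✓
  (1,4): δ = 22.29°  ✓
  (2,3): δ = 120.12°  ·
  (2,4): δ = 43.79°  ✓
  (3,4): δ = 103.67°  ·
antipodal pairs: 5

count = 5; pairs: (0,2), (0,3), (1,3), (1,4), (2,4)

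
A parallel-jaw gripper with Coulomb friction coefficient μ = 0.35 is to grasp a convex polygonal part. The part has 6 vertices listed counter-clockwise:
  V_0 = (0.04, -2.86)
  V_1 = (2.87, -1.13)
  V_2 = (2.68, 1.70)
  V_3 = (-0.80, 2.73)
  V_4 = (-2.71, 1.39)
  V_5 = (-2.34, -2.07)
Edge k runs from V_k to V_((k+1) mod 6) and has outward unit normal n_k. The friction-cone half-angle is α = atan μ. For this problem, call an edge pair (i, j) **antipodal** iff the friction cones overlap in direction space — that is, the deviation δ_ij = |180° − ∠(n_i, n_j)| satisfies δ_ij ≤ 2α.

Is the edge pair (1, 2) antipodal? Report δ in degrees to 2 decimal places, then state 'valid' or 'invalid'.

α = atan 0.35 = 19.29°;  2α = 38.58°
edge 1: e_1 = (-0.19, +2.83);  n_1 = (+0.9978, +0.0670)
edge 2: e_2 = (-3.48, +1.03);  n_2 = (+0.2838, +0.9589)
∠(n_1, n_2) = 69.67°
δ = |180° − 69.67°| = 110.33°
110.33° > 2α = 38.58°  →  invalid

δ = 110.33°, invalid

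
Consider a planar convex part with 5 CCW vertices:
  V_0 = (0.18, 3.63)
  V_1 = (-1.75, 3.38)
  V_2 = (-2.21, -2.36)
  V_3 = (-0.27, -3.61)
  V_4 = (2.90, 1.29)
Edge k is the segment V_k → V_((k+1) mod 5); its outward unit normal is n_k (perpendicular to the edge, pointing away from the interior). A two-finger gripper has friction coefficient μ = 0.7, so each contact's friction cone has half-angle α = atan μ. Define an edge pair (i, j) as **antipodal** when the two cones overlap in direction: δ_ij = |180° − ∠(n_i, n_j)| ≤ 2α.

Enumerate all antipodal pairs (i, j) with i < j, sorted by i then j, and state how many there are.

count = 5; pairs: (0,2), (0,3), (1,3), (1,4), (2,4)

α = atan 0.7 = 34.99°;  2α = 69.98°
n_0 = (-0.1285, +0.9917)
n_1 = (-0.9968, +0.0799)
n_2 = (-0.5416, -0.8406)
n_3 = (+0.8396, -0.5432)
n_4 = (+0.6522, +0.7581)
  (0,1): δ = 101.96°  ·
  (0,2): δ = 40.18°  ✓
  (0,3): δ = 49.72°  ✓
  (0,4): δ = 131.91°  ·
  (1,2): δ = 118.21°  ·
  (1,3): δ = 28.32°  ✓
  (1,4): δ = 53.88°  ✓
  (2,3): δ = 90.11°  ·
  (2,4): δ = 7.91°  ✓
  (3,4): δ = 97.80°  ·
antipodal pairs: 5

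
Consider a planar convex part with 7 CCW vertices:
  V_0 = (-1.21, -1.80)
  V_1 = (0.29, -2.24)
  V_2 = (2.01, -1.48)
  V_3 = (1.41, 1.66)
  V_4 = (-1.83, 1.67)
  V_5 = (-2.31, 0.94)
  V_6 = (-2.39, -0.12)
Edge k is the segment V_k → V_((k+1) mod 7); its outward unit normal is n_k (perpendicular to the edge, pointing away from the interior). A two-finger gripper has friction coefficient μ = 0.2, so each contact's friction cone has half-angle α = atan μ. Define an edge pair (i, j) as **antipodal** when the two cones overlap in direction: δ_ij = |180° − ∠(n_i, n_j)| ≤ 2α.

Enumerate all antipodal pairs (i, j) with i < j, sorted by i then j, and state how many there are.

count = 2; pairs: (0,3), (2,5)

α = atan 0.2 = 11.31°;  2α = 22.62°
n_0 = (-0.2815, -0.9596)
n_1 = (+0.4042, -0.9147)
n_2 = (+0.9822, +0.1877)
n_3 = (+0.0031, +1.0000)
n_4 = (-0.8356, +0.5494)
n_5 = (-0.9972, +0.0753)
n_6 = (-0.8183, -0.5748)
  (0,1): δ = 139.81°  ·
  (0,2): δ = 62.83°  ·
  (0,3): δ = 16.17°  ✓
  (0,4): δ = 73.02°  ·
  (0,5): δ = 102.03°  ·
  (0,6): δ = 141.43°  ·
  (1,2): δ = 103.02°  ·
  (1,3): δ = 24.02°  ·
  (1,4): δ = 32.83°  ·
  (1,5): δ = 61.85°  ·
  (1,6): δ = 101.24°  ·
  (2,3): δ = 100.99°  ·
  (2,4): δ = 44.14°  ·
  (2,5): δ = 15.13°  ✓
  (2,6): δ = 24.27°  ·
  (3,4): δ = 123.15°  ·
  (3,5): δ = 94.14°  ·
  (3,6): δ = 54.74°  ·
  (4,5): δ = 150.99°  ·
  (4,6): δ = 111.59°  ·
  (5,6): δ = 140.60°  ·
antipodal pairs: 2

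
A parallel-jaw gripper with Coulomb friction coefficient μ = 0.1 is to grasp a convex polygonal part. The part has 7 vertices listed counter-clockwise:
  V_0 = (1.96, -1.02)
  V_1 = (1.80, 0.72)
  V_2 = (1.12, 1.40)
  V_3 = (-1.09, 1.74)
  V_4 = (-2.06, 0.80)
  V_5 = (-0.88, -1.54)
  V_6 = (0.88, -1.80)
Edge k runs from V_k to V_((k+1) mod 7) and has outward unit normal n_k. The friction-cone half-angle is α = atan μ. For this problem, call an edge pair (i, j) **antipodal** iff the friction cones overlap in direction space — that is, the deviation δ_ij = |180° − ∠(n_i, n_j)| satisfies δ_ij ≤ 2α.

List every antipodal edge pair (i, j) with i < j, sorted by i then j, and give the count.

α = atan 0.1 = 5.71°;  2α = 11.42°
n_0 = (+0.9958, +0.0916)
n_1 = (+0.7071, +0.7071)
n_2 = (+0.1521, +0.9884)
n_3 = (-0.6959, +0.7181)
n_4 = (-0.8929, -0.4503)
n_5 = (-0.1461, -0.9893)
n_6 = (+0.5855, -0.8107)
  (0,1): δ = 140.25°  ·
  (0,2): δ = 104.00°  ·
  (0,3): δ = 51.15°  ·
  (0,4): δ = 21.51°  ·
  (0,5): δ = 76.34°  ·
  (0,6): δ = 120.58°  ·
  (1,2): δ = 143.75°  ·
  (1,3): δ = 90.90°  ·
  (1,4): δ = 18.24°  ·
  (1,5): δ = 36.60°  ·
  (1,6): δ = 80.84°  ·
  (2,3): δ = 127.15°  ·
  (2,4): δ = 54.49°  ·
  (2,5): δ = 0.34°  ✓
  (2,6): δ = 44.58°  ·
  (3,4): δ = 107.34°  ·
  (3,5): δ = 52.50°  ·
  (3,6): δ = 8.26°  ✓
  (4,5): δ = 125.16°  ·
  (4,6): δ = 80.92°  ·
  (5,6): δ = 135.76°  ·
antipodal pairs: 2

count = 2; pairs: (2,5), (3,6)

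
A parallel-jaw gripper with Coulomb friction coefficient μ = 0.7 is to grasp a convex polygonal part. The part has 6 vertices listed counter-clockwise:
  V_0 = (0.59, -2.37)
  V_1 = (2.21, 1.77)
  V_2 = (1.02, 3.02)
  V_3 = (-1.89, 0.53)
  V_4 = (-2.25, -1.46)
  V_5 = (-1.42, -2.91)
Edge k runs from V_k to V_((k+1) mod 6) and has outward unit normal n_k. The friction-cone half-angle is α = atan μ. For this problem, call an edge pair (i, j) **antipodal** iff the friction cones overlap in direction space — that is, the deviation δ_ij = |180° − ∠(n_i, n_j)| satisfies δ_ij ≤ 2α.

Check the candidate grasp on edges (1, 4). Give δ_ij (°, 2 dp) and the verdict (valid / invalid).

α = atan 0.7 = 34.99°;  2α = 69.98°
edge 1: e_1 = (-1.19, +1.25);  n_1 = (+0.7243, +0.6895)
edge 4: e_4 = (+0.83, -1.45);  n_4 = (-0.8679, -0.4968)
∠(n_1, n_4) = 166.20°
δ = |180° − 166.20°| = 13.80°
13.80° ≤ 2α = 69.98°  →  valid

δ = 13.80°, valid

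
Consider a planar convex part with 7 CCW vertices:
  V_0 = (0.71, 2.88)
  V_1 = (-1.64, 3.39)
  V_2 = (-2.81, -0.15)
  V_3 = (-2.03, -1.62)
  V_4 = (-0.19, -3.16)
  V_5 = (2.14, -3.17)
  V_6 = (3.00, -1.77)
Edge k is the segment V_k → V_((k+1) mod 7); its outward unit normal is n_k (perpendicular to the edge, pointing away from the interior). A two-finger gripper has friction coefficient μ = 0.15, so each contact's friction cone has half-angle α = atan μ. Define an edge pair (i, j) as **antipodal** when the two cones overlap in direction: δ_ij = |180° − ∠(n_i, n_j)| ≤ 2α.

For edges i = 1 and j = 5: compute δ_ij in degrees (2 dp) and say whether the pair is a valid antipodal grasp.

δ = 13.27°, valid

α = atan 0.15 = 8.53°;  2α = 17.06°
edge 1: e_1 = (-1.17, -3.54);  n_1 = (-0.9495, +0.3138)
edge 5: e_5 = (+0.86, +1.40);  n_5 = (+0.8521, -0.5234)
∠(n_1, n_5) = 166.73°
δ = |180° − 166.73°| = 13.27°
13.27° ≤ 2α = 17.06°  →  valid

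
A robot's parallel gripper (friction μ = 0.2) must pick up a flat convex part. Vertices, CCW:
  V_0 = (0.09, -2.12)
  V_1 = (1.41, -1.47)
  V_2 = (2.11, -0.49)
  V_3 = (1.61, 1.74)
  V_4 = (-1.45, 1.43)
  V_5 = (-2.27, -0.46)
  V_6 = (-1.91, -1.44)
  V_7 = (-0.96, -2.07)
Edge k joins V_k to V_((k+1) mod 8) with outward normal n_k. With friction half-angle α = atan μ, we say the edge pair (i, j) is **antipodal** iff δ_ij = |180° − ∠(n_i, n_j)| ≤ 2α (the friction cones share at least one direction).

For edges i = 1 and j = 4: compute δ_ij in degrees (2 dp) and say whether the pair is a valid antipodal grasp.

δ = 12.08°, valid

α = atan 0.2 = 11.31°;  2α = 22.62°
edge 1: e_1 = (+0.70, +0.98);  n_1 = (+0.8137, -0.5812)
edge 4: e_4 = (-0.82, -1.89);  n_4 = (-0.9174, +0.3980)
∠(n_1, n_4) = 167.92°
δ = |180° − 167.92°| = 12.08°
12.08° ≤ 2α = 22.62°  →  valid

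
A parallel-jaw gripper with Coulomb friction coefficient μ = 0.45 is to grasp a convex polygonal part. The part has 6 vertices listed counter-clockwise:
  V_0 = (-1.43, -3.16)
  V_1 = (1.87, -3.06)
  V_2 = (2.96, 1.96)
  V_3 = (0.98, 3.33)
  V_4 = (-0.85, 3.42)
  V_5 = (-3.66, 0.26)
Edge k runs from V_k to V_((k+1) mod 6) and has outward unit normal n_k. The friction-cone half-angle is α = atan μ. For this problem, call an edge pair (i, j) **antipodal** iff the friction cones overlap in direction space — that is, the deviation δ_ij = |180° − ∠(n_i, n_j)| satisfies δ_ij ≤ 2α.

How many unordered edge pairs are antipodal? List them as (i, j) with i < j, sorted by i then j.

α = atan 0.45 = 24.23°;  2α = 48.46°
n_0 = (+0.0303, -0.9995)
n_1 = (+0.9772, -0.2122)
n_2 = (+0.5690, +0.8223)
n_3 = (+0.0491, +0.9988)
n_4 = (-0.7473, +0.6645)
n_5 = (-0.8377, -0.5462)
  (0,1): δ = 103.99°  ·
  (0,2): δ = 36.42°  ✓
  (0,3): δ = 4.55°  ✓
  (0,4): δ = 46.62°  ✓
  (0,5): δ = 121.37°  ·
  (1,2): δ = 112.43°  ·
  (1,3): δ = 80.56°  ·
  (1,4): δ = 29.39°  ✓
  (1,5): δ = 45.36°  ✓
  (2,3): δ = 148.14°  ·
  (2,4): δ = 96.96°  ·
  (2,5): δ = 22.21°  ✓
  (3,4): δ = 128.83°  ·
  (3,5): δ = 54.08°  ·
  (4,5): δ = 105.25°  ·
antipodal pairs: 6

count = 6; pairs: (0,2), (0,3), (0,4), (1,4), (1,5), (2,5)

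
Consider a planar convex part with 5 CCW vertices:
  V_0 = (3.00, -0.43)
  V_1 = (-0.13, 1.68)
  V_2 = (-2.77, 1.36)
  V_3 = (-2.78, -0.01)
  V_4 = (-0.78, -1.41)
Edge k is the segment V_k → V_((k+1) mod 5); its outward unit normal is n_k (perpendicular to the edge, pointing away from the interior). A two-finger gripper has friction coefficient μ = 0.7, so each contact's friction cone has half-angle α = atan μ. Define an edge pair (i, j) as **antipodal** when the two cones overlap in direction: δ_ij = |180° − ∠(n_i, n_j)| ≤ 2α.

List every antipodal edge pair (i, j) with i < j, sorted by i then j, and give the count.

count = 5; pairs: (0,2), (0,3), (0,4), (1,3), (1,4)

α = atan 0.7 = 34.99°;  2α = 69.98°
n_0 = (+0.5590, +0.8292)
n_1 = (-0.1203, +0.9927)
n_2 = (-1.0000, +0.0073)
n_3 = (-0.5735, -0.8192)
n_4 = (+0.2510, -0.9680)
  (0,1): δ = 139.10°  ·
  (0,2): δ = 56.43°  ✓
  (0,3): δ = 1.01°  ✓
  (0,4): δ = 48.52°  ✓
  (1,2): δ = 97.33°  ·
  (1,3): δ = 41.90°  ✓
  (1,4): δ = 7.62°  ✓
  (2,3): δ = 124.57°  ·
  (2,4): δ = 75.05°  ·
  (3,4): δ = 130.47°  ·
antipodal pairs: 5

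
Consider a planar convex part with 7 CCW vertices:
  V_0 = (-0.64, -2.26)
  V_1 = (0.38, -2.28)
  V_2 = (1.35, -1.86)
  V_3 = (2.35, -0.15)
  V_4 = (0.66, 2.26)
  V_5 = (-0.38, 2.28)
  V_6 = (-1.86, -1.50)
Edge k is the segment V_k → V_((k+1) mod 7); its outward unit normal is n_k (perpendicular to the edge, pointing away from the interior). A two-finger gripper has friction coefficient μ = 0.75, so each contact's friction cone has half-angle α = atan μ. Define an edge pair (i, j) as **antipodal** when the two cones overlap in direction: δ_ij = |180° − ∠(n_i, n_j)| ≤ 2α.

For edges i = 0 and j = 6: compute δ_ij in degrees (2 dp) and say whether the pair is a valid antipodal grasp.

δ = 149.20°, invalid

α = atan 0.75 = 36.87°;  2α = 73.74°
edge 0: e_0 = (+1.02, -0.02);  n_0 = (-0.0196, -0.9998)
edge 6: e_6 = (+1.22, -0.76);  n_6 = (-0.5287, -0.8488)
∠(n_0, n_6) = 30.80°
δ = |180° − 30.80°| = 149.20°
149.20° > 2α = 73.74°  →  invalid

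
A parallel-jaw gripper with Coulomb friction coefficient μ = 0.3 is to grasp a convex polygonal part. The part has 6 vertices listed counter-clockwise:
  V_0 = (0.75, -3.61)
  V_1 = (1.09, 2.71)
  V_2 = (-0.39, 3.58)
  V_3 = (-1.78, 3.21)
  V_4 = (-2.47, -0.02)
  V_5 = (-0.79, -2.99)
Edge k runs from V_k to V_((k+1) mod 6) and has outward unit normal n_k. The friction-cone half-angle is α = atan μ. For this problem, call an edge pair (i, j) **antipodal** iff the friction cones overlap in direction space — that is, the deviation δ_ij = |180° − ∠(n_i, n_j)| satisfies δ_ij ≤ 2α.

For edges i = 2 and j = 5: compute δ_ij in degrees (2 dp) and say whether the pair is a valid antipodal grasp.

δ = 36.84°, invalid

α = atan 0.3 = 16.70°;  2α = 33.40°
edge 2: e_2 = (-1.39, -0.37);  n_2 = (-0.2572, +0.9664)
edge 5: e_5 = (+1.54, -0.62);  n_5 = (-0.3735, -0.9276)
∠(n_2, n_5) = 143.16°
δ = |180° − 143.16°| = 36.84°
36.84° > 2α = 33.40°  →  invalid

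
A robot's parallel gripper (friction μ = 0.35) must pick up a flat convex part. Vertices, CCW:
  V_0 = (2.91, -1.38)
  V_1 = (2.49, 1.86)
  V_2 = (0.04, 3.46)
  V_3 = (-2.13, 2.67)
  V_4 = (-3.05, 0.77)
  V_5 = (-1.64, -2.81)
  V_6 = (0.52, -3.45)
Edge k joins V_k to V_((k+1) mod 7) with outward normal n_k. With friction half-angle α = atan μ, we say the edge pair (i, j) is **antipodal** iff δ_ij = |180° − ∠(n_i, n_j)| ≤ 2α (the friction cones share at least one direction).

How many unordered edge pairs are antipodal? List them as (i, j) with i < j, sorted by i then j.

count = 7; pairs: (0,3), (0,4), (1,4), (1,5), (2,5), (2,6), (3,6)

α = atan 0.35 = 19.29°;  2α = 38.58°
n_0 = (+0.9917, +0.1286)
n_1 = (+0.5468, +0.8373)
n_2 = (-0.3421, +0.9397)
n_3 = (-0.9000, +0.4358)
n_4 = (-0.9304, -0.3665)
n_5 = (-0.2841, -0.9588)
n_6 = (+0.6547, -0.7559)
  (0,1): δ = 130.53°  ·
  (0,2): δ = 77.38°  ·
  (0,3): δ = 33.22°  ✓
  (0,4): δ = 14.11°  ✓
  (0,5): δ = 66.11°  ·
  (0,6): δ = 123.51°  ·
  (1,2): δ = 126.85°  ·
  (1,3): δ = 82.69°  ·
  (1,4): δ = 35.36°  ✓
  (1,5): δ = 16.64°  ✓
  (1,6): δ = 74.04°  ·
  (2,3): δ = 135.84°  ·
  (2,4): δ = 88.51°  ·
  (2,5): δ = 36.51°  ✓
  (2,6): δ = 20.89°  ✓
  (3,4): δ = 132.67°  ·
  (3,5): δ = 80.67°  ·
  (3,6): δ = 23.27°  ✓
  (4,5): δ = 128.00°  ·
  (4,6): δ = 70.60°  ·
  (5,6): δ = 122.60°  ·
antipodal pairs: 7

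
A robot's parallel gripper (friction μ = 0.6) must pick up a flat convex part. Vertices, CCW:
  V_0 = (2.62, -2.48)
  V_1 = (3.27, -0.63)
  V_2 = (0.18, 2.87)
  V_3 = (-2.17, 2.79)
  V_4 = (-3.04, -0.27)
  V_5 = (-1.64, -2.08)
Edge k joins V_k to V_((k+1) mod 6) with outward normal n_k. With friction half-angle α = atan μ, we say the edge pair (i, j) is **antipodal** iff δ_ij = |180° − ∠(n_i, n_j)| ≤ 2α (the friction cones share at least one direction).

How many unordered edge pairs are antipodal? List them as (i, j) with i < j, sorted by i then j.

count = 7; pairs: (0,3), (0,4), (1,3), (1,4), (1,5), (2,4), (2,5)

α = atan 0.6 = 30.96°;  2α = 61.93°
n_0 = (+0.9435, -0.3315)
n_1 = (+0.7497, +0.6618)
n_2 = (-0.0340, +0.9994)
n_3 = (-0.9619, +0.2735)
n_4 = (-0.7910, -0.6118)
n_5 = (-0.0935, -0.9956)
  (0,1): δ = 119.20°  ·
  (0,2): δ = 68.69°  ·
  (0,3): δ = 3.49°  ✓
  (0,4): δ = 57.08°  ✓
  (0,5): δ = 103.99°  ·
  (1,2): δ = 129.49°  ·
  (1,3): δ = 57.31°  ✓
  (1,4): δ = 3.72°  ✓
  (1,5): δ = 43.20°  ✓
  (2,3): δ = 107.82°  ·
  (2,4): δ = 54.23°  ✓
  (2,5): δ = 7.31°  ✓
  (3,4): δ = 126.41°  ·
  (3,5): δ = 79.49°  ·
  (4,5): δ = 133.09°  ·
antipodal pairs: 7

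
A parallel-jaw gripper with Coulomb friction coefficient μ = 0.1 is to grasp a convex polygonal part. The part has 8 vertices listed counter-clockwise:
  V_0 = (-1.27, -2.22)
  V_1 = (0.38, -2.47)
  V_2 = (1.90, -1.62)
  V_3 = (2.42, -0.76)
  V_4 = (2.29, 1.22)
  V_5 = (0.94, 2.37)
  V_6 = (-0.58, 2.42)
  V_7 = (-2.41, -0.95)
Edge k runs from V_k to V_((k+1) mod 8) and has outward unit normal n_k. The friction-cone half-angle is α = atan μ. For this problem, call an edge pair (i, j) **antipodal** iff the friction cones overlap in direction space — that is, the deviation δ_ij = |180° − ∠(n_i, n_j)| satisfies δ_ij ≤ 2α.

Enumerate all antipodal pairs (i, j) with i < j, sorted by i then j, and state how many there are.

α = atan 0.1 = 5.71°;  2α = 11.42°
n_0 = (-0.1498, -0.9887)
n_1 = (+0.4881, -0.8728)
n_2 = (+0.8557, -0.5174)
n_3 = (+0.9979, +0.0655)
n_4 = (+0.6485, +0.7612)
n_5 = (+0.0329, +0.9995)
n_6 = (-0.8788, +0.4772)
n_7 = (-0.7442, -0.6680)
  (0,1): δ = 142.17°  ·
  (0,2): δ = 112.54°  ·
  (0,3): δ = 77.63°  ·
  (0,4): δ = 31.81°  ·
  (0,5): δ = 6.73°  ✓
  (0,6): δ = 70.11°  ·
  (0,7): δ = 140.53°  ·
  (1,2): δ = 150.37°  ·
  (1,3): δ = 115.46°  ·
  (1,4): δ = 69.64°  ·
  (1,5): δ = 31.10°  ·
  (1,6): δ = 32.28°  ·
  (1,7): δ = 102.70°  ·
  (2,3): δ = 145.08°  ·
  (2,4): δ = 99.27°  ·
  (2,5): δ = 60.72°  ·
  (2,6): δ = 2.66°  ✓
  (2,7): δ = 73.07°  ·
  (3,4): δ = 134.18°  ·
  (3,5): δ = 95.64°  ·
  (3,6): δ = 32.26°  ·
  (3,7): δ = 38.16°  ·
  (4,5): δ = 141.46°  ·
  (4,6): δ = 78.08°  ·
  (4,7): δ = 7.66°  ✓
  (5,6): δ = 116.62°  ·
  (5,7): δ = 46.20°  ·
  (6,7): δ = 109.58°  ·
antipodal pairs: 3

count = 3; pairs: (0,5), (2,6), (4,7)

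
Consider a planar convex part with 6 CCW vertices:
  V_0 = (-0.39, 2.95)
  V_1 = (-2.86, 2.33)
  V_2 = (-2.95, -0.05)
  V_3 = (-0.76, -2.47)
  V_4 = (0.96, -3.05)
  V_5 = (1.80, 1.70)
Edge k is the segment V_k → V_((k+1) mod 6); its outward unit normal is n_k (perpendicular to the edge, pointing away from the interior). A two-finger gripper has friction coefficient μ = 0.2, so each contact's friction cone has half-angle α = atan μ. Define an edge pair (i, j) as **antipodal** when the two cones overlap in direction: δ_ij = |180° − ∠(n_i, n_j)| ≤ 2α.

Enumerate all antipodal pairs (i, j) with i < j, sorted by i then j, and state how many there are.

α = atan 0.2 = 11.31°;  2α = 22.62°
n_0 = (-0.2435, +0.9699)
n_1 = (-0.9993, +0.0378)
n_2 = (-0.7415, -0.6710)
n_3 = (-0.3195, -0.9476)
n_4 = (+0.9847, -0.1741)
n_5 = (+0.4957, +0.8685)
  (0,1): δ = 106.26°  ·
  (0,2): δ = 61.95°  ·
  (0,3): δ = 32.73°  ·
  (0,4): δ = 65.88°  ·
  (0,5): δ = 136.19°  ·
  (1,2): δ = 135.69°  ·
  (1,3): δ = 106.47°  ·
  (1,4): δ = 7.86°  ✓
  (1,5): δ = 62.45°  ·
  (2,3): δ = 150.78°  ·
  (2,4): δ = 52.17°  ·
  (2,5): δ = 18.14°  ✓
  (3,4): δ = 81.39°  ·
  (3,5): δ = 11.08°  ✓
  (4,5): δ = 109.69°  ·
antipodal pairs: 3

count = 3; pairs: (1,4), (2,5), (3,5)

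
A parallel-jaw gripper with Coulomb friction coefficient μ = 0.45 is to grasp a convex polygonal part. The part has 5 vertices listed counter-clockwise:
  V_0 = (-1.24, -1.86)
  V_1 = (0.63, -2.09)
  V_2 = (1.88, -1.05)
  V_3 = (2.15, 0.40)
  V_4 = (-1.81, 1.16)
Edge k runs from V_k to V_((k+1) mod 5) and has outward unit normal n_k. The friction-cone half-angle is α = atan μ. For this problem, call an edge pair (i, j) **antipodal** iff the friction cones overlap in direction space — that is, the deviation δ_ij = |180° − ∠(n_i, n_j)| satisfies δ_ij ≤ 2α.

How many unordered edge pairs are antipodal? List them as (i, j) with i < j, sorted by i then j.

α = atan 0.45 = 24.23°;  2α = 48.46°
n_0 = (-0.1221, -0.9925)
n_1 = (+0.6396, -0.7687)
n_2 = (+0.9831, -0.1831)
n_3 = (+0.1885, +0.9821)
n_4 = (-0.9827, -0.1855)
  (0,1): δ = 133.23°  ·
  (0,2): δ = 93.54°  ·
  (0,3): δ = 3.85°  ✓
  (0,4): δ = 107.70°  ·
  (1,2): δ = 140.31°  ·
  (1,3): δ = 50.62°  ·
  (1,4): δ = 60.93°  ·
  (2,3): δ = 90.32°  ·
  (2,4): δ = 21.24°  ✓
  (3,4): δ = 68.45°  ·
antipodal pairs: 2

count = 2; pairs: (0,3), (2,4)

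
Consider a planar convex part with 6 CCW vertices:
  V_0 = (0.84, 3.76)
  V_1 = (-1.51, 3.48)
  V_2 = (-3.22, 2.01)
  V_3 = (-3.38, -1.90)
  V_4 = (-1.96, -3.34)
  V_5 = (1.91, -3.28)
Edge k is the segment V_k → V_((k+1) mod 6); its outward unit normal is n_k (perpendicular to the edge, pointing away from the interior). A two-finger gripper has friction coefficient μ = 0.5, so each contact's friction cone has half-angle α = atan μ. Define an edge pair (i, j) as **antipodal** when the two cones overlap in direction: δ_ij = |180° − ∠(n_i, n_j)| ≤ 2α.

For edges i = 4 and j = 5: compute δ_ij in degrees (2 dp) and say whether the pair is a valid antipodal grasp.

δ = 82.25°, invalid

α = atan 0.5 = 26.57°;  2α = 53.13°
edge 4: e_4 = (+3.87, +0.06);  n_4 = (+0.0155, -0.9999)
edge 5: e_5 = (-1.07, +7.04);  n_5 = (+0.9886, +0.1503)
∠(n_4, n_5) = 97.75°
δ = |180° − 97.75°| = 82.25°
82.25° > 2α = 53.13°  →  invalid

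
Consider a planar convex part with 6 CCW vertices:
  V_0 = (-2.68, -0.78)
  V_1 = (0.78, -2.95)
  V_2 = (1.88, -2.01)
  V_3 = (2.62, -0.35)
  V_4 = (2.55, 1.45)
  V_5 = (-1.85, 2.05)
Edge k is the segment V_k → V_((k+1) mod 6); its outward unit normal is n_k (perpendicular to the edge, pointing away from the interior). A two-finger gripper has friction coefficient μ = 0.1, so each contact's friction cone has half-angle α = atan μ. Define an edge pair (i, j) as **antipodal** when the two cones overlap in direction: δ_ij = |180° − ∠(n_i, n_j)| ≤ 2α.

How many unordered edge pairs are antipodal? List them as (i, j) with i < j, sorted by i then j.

α = atan 0.1 = 5.71°;  2α = 11.42°
n_0 = (-0.5313, -0.8472)
n_1 = (+0.6497, -0.7602)
n_2 = (+0.9134, -0.4072)
n_3 = (+0.9992, +0.0389)
n_4 = (+0.1351, +0.9908)
n_5 = (-0.9596, +0.2814)
  (0,1): δ = 107.39°  ·
  (0,2): δ = 81.93°  ·
  (0,3): δ = 55.68°  ·
  (0,4): δ = 24.33°  ·
  (0,5): δ = 105.75°  ·
  (1,2): δ = 154.54°  ·
  (1,3): δ = 128.29°  ·
  (1,4): δ = 48.28°  ·
  (1,5): δ = 33.14°  ·
  (2,3): δ = 153.75°  ·
  (2,4): δ = 73.74°  ·
  (2,5): δ = 7.68°  ✓
  (3,4): δ = 99.99°  ·
  (3,5): δ = 18.57°  ·
  (4,5): δ = 98.58°  ·
antipodal pairs: 1

count = 1; pairs: (2,5)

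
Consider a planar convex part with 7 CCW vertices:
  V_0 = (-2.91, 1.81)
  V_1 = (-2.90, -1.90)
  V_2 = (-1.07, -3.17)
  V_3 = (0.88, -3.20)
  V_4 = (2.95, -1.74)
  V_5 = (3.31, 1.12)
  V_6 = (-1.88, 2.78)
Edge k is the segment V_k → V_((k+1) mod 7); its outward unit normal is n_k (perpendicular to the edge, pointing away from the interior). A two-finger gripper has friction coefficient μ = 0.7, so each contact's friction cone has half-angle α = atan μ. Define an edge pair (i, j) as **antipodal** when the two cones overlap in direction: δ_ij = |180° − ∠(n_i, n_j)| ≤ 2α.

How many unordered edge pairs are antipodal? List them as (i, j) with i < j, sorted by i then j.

α = atan 0.7 = 34.99°;  2α = 69.98°
n_0 = (-1.0000, -0.0027)
n_1 = (-0.5701, -0.8215)
n_2 = (-0.0154, -0.9999)
n_3 = (+0.5764, -0.8172)
n_4 = (+0.9922, -0.1249)
n_5 = (+0.3046, +0.9525)
n_6 = (-0.6856, +0.7280)
  (0,1): δ = 124.91°  ·
  (0,2): δ = 91.04°  ·
  (0,3): δ = 54.96°  ✓
  (0,4): δ = 7.33°  ✓
  (0,5): δ = 72.11°  ·
  (0,6): δ = 133.13°  ·
  (1,2): δ = 146.12°  ·
  (1,3): δ = 110.04°  ·
  (1,4): δ = 62.41°  ✓
  (1,5): δ = 17.02°  ✓
  (1,6): δ = 78.04°  ·
  (2,3): δ = 143.92°  ·
  (2,4): δ = 96.29°  ·
  (2,5): δ = 16.86°  ✓
  (2,6): δ = 44.16°  ✓
  (3,4): δ = 132.37°  ·
  (3,5): δ = 52.93°  ✓
  (3,6): δ = 8.09°  ✓
  (4,5): δ = 100.56°  ·
  (4,6): δ = 39.54°  ✓
  (5,6): δ = 118.98°  ·
antipodal pairs: 9

count = 9; pairs: (0,3), (0,4), (1,4), (1,5), (2,5), (2,6), (3,5), (3,6), (4,6)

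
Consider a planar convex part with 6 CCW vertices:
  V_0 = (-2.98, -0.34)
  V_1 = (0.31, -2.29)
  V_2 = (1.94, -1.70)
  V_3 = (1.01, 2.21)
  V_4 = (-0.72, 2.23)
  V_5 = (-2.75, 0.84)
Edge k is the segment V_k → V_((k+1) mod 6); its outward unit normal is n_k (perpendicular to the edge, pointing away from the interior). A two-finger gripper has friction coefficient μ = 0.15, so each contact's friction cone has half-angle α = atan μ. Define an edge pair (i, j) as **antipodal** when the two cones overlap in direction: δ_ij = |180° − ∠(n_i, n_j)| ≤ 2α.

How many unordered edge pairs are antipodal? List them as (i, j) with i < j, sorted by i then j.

count = 1; pairs: (1,4)

α = atan 0.15 = 8.53°;  2α = 17.06°
n_0 = (-0.5099, -0.8602)
n_1 = (+0.3404, -0.9403)
n_2 = (+0.9729, +0.2314)
n_3 = (+0.0116, +0.9999)
n_4 = (-0.5650, +0.8251)
n_5 = (-0.9815, +0.1913)
  (0,1): δ = 129.45°  ·
  (0,2): δ = 45.97°  ·
  (0,3): δ = 29.99°  ·
  (0,4): δ = 65.06°  ·
  (0,5): δ = 109.63°  ·
  (1,2): δ = 96.52°  ·
  (1,3): δ = 20.56°  ·
  (1,4): δ = 14.50°  ✓
  (1,5): δ = 59.07°  ·
  (2,3): δ = 104.04°  ·
  (2,4): δ = 68.98°  ·
  (2,5): δ = 24.41°  ·
  (3,4): δ = 144.94°  ·
  (3,5): δ = 100.37°  ·
  (4,5): δ = 135.43°  ·
antipodal pairs: 1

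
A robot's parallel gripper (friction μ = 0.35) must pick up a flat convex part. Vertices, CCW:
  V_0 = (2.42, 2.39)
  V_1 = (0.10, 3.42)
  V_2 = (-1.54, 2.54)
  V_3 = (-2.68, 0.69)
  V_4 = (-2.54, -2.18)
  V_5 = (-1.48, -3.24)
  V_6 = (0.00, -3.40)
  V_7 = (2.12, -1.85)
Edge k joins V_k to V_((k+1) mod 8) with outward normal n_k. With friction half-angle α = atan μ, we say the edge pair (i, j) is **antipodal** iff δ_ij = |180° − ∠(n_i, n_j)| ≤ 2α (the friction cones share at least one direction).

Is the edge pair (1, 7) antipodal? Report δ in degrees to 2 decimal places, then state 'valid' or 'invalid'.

α = atan 0.35 = 19.29°;  2α = 38.58°
edge 1: e_1 = (-1.64, -0.88);  n_1 = (-0.4728, +0.8812)
edge 7: e_7 = (+0.30, +4.24);  n_7 = (+0.9975, -0.0706)
∠(n_1, n_7) = 122.26°
δ = |180° − 122.26°| = 57.74°
57.74° > 2α = 38.58°  →  invalid

δ = 57.74°, invalid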